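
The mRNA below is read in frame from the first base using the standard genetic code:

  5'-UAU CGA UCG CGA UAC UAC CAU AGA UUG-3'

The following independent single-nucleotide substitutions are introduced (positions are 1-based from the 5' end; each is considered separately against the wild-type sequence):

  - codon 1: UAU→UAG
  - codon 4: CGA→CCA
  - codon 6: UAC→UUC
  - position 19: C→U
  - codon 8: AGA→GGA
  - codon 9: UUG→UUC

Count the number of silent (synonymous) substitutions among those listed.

0

Codon 1: UAU (Tyr) → UAG (Stop) — nonsense.
Codon 4: CGA (Arg) → CCA (Pro) — missense.
Codon 6: UAC (Tyr) → UUC (Phe) — missense.
Codon 7: CAU (His) → UAU (Tyr) — missense.
Codon 8: AGA (Arg) → GGA (Gly) — missense.
Codon 9: UUG (Leu) → UUC (Phe) — missense.
Synonymous: 0 of 6.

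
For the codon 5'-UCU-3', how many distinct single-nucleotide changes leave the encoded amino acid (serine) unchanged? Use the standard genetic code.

3

Position 1: none → 0 synonymous.
Position 2: none → 0 synonymous.
Position 3: UCC, UCA, UCG → 3 synonymous.
Total: 0 + 0 + 3 = 3.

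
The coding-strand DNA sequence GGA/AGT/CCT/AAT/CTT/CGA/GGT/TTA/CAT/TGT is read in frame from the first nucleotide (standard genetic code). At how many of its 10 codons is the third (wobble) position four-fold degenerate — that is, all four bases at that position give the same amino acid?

5

Codon 1 GGA (Gly): third position 4-fold.
Codon 2 AGT (Ser): third position 2-fold.
Codon 3 CCT (Pro): third position 4-fold.
Codon 4 AAT (Asn): third position 2-fold.
Codon 5 CTT (Leu): third position 4-fold.
Codon 6 CGA (Arg): third position 4-fold.
Codon 7 GGT (Gly): third position 4-fold.
Codon 8 TTA (Leu): third position 2-fold.
Codon 9 CAT (His): third position 2-fold.
Codon 10 TGT (Cys): third position 2-fold.
Four-fold degenerate third positions: 5.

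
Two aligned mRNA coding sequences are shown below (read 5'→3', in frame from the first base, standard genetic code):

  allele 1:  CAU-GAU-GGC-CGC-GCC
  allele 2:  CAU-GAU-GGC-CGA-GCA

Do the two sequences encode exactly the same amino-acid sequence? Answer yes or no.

Codon 1: CAU His / CAU His — identical.
Codon 2: GAU Asp / GAU Asp — identical.
Codon 3: GGC Gly / GGC Gly — identical.
Codon 4: CGC Arg / CGA Arg — synonymous.
Codon 5: GCC Ala / GCA Ala — synonymous.
Nonsynonymous differences: 0 → same protein.

yes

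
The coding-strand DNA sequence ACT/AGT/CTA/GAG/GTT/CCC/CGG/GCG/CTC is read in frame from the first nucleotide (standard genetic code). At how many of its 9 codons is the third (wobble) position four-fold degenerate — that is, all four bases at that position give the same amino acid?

7

Codon 1 ACT (Thr): third position 4-fold.
Codon 2 AGT (Ser): third position 2-fold.
Codon 3 CTA (Leu): third position 4-fold.
Codon 4 GAG (Glu): third position 2-fold.
Codon 5 GTT (Val): third position 4-fold.
Codon 6 CCC (Pro): third position 4-fold.
Codon 7 CGG (Arg): third position 4-fold.
Codon 8 GCG (Ala): third position 4-fold.
Codon 9 CTC (Leu): third position 4-fold.
Four-fold degenerate third positions: 7.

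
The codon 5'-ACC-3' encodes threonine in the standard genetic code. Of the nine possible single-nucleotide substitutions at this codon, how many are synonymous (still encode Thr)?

Position 1: none → 0 synonymous.
Position 2: none → 0 synonymous.
Position 3: ACU, ACA, ACG → 3 synonymous.
Total: 0 + 0 + 3 = 3.

3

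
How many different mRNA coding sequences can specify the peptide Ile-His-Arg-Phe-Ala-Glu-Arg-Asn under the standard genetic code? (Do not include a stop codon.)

Ile: 3 codons.
His: 2 codons.
Arg: 6 codons.
Phe: 2 codons.
Ala: 4 codons.
Glu: 2 codons.
Arg: 6 codons.
Asn: 2 codons.
3 × 2 × 6 × 2 × 4 × 2 × 6 × 2 = 6912.

6912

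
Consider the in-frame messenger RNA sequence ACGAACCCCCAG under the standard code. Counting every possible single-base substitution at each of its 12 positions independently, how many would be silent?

Codon 1 (ACG, Thr): 3 synonymous substitutions.
Codon 2 (AAC, Asn): 1 synonymous substitution.
Codon 3 (CCC, Pro): 3 synonymous substitutions.
Codon 4 (CAG, Gln): 1 synonymous substitution.
Total: 3 + 1 + 3 + 1 = 8.

8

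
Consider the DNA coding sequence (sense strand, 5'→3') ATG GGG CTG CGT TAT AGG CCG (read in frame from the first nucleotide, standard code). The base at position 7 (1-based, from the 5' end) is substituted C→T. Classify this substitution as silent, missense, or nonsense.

silent

Position 7 falls in codon 3: CTG → Leu.
After the substitution the codon is TTG → Leu.
Both encode Leu, so the change is synonymous.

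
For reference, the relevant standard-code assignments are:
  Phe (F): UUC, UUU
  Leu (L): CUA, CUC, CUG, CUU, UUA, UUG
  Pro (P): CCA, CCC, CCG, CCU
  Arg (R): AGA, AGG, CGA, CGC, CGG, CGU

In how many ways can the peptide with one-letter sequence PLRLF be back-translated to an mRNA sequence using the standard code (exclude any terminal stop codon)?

1728

Pro: 4 codons.
Leu: 6 codons.
Arg: 6 codons.
Leu: 6 codons.
Phe: 2 codons.
4 × 6 × 6 × 6 × 2 = 1728.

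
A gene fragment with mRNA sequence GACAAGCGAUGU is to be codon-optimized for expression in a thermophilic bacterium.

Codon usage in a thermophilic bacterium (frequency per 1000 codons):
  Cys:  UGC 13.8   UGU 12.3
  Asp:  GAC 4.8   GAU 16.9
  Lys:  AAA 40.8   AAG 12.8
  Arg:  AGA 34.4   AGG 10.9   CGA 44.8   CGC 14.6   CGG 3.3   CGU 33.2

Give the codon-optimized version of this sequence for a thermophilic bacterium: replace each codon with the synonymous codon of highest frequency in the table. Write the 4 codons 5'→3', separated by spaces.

Codon 1 (Asp): best is GAU at 16.9.
Codon 2 (Lys): best is AAA at 40.8.
Codon 3 (Arg): best is CGA at 44.8.
Codon 4 (Cys): best is UGC at 13.8.

GAU AAA CGA UGC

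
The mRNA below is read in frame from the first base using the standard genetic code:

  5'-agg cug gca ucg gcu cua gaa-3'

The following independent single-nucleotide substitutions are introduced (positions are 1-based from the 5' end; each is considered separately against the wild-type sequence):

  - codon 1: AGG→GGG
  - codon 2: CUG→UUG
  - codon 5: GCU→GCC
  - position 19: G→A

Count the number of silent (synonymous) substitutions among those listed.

2

Codon 1: AGG (Arg) → GGG (Gly) — missense.
Codon 2: CUG (Leu) → UUG (Leu) — synonymous.
Codon 5: GCU (Ala) → GCC (Ala) — synonymous.
Codon 7: GAA (Glu) → AAA (Lys) — missense.
Synonymous: 2 of 4.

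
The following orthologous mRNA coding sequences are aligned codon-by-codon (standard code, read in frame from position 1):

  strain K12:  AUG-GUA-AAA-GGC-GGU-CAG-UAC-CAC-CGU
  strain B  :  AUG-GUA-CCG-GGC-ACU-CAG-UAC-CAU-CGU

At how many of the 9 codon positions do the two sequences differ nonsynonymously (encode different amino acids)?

2

Codon 1: AUG Met / AUG Met — identical.
Codon 2: GUA Val / GUA Val — identical.
Codon 3: AAA Lys / CCG Pro — nonsynonymous.
Codon 4: GGC Gly / GGC Gly — identical.
Codon 5: GGU Gly / ACU Thr — nonsynonymous.
Codon 6: CAG Gln / CAG Gln — identical.
Codon 7: UAC Tyr / UAC Tyr — identical.
Codon 8: CAC His / CAU His — synonymous.
Codon 9: CGU Arg / CGU Arg — identical.
Nonsynonymous differences: 2.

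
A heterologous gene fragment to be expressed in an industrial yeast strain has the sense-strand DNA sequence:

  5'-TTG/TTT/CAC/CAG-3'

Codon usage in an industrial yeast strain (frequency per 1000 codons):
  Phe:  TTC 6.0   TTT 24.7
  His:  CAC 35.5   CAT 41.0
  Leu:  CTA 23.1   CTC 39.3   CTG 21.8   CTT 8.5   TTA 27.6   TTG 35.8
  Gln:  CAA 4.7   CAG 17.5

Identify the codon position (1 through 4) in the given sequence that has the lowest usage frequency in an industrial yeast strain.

Codon 1 TTG (Leu): 35.8 per 1000.
Codon 2 TTT (Phe): 24.7 per 1000.
Codon 3 CAC (His): 35.5 per 1000.
Codon 4 CAG (Gln): 17.5 per 1000.
Lowest frequency is 17.5 at codon 4.

4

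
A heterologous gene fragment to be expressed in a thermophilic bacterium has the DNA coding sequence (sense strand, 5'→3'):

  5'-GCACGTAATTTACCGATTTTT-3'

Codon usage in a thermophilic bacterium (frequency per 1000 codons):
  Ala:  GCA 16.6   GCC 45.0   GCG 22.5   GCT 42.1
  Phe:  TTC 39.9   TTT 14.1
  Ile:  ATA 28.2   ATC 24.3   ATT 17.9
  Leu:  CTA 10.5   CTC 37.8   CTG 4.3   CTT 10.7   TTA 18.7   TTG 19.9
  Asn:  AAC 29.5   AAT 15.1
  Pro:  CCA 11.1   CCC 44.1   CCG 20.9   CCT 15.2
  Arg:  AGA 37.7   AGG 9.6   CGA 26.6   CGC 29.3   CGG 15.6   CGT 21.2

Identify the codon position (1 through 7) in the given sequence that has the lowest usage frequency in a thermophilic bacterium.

7

Codon 1 GCA (Ala): 16.6 per 1000.
Codon 2 CGT (Arg): 21.2 per 1000.
Codon 3 AAT (Asn): 15.1 per 1000.
Codon 4 TTA (Leu): 18.7 per 1000.
Codon 5 CCG (Pro): 20.9 per 1000.
Codon 6 ATT (Ile): 17.9 per 1000.
Codon 7 TTT (Phe): 14.1 per 1000.
Lowest frequency is 14.1 at codon 7.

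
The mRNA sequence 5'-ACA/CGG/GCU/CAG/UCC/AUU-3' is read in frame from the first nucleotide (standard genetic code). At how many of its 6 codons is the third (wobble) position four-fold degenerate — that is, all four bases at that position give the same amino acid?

Codon 1 ACA (Thr): third position 4-fold.
Codon 2 CGG (Arg): third position 4-fold.
Codon 3 GCU (Ala): third position 4-fold.
Codon 4 CAG (Gln): third position 2-fold.
Codon 5 UCC (Ser): third position 4-fold.
Codon 6 AUU (Ile): third position 3-fold.
Four-fold degenerate third positions: 4.

4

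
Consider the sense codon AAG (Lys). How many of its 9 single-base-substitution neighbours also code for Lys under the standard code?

Position 1: none → 0 synonymous.
Position 2: none → 0 synonymous.
Position 3: AAA → 1 synonymous.
Total: 0 + 0 + 1 = 1.

1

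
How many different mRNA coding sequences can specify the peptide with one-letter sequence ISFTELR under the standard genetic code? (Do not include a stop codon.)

10368

Ile: 3 codons.
Ser: 6 codons.
Phe: 2 codons.
Thr: 4 codons.
Glu: 2 codons.
Leu: 6 codons.
Arg: 6 codons.
3 × 6 × 2 × 4 × 2 × 6 × 6 = 10368.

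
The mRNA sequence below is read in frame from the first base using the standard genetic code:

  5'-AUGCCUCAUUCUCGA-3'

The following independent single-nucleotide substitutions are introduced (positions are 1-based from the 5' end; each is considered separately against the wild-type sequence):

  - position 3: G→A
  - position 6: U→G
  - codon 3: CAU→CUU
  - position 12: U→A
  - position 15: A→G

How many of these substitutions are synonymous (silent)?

3

Codon 1: AUG (Met) → AUA (Ile) — missense.
Codon 2: CCU (Pro) → CCG (Pro) — synonymous.
Codon 3: CAU (His) → CUU (Leu) — missense.
Codon 4: UCU (Ser) → UCA (Ser) — synonymous.
Codon 5: CGA (Arg) → CGG (Arg) — synonymous.
Synonymous: 3 of 5.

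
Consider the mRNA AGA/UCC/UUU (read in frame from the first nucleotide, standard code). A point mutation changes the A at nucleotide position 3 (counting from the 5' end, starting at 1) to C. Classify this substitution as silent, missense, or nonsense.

Position 3 falls in codon 1: AGA → Arg.
After the substitution the codon is AGC → Ser.
Arg ≠ Ser, so this is a missense mutation.

missense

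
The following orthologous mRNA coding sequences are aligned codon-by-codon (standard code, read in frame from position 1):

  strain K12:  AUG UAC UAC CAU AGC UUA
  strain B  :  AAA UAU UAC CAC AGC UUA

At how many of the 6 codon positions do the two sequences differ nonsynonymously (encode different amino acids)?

1

Codon 1: AUG Met / AAA Lys — nonsynonymous.
Codon 2: UAC Tyr / UAU Tyr — synonymous.
Codon 3: UAC Tyr / UAC Tyr — identical.
Codon 4: CAU His / CAC His — synonymous.
Codon 5: AGC Ser / AGC Ser — identical.
Codon 6: UUA Leu / UUA Leu — identical.
Nonsynonymous differences: 1.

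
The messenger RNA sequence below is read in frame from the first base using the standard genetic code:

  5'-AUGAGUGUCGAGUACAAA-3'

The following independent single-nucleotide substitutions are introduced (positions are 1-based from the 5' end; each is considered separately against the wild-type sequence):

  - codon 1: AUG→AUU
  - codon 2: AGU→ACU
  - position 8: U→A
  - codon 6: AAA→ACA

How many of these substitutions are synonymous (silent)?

Codon 1: AUG (Met) → AUU (Ile) — missense.
Codon 2: AGU (Ser) → ACU (Thr) — missense.
Codon 3: GUC (Val) → GAC (Asp) — missense.
Codon 6: AAA (Lys) → ACA (Thr) — missense.
Synonymous: 0 of 4.

0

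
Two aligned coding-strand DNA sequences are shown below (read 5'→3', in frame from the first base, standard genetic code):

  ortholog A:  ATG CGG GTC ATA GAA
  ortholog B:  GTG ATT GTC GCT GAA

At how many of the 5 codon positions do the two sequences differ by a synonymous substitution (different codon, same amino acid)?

0

Codon 1: ATG Met / GTG Val — nonsynonymous.
Codon 2: CGG Arg / ATT Ile — nonsynonymous.
Codon 3: GTC Val / GTC Val — identical.
Codon 4: ATA Ile / GCT Ala — nonsynonymous.
Codon 5: GAA Glu / GAA Glu — identical.
Synonymous differences: 0.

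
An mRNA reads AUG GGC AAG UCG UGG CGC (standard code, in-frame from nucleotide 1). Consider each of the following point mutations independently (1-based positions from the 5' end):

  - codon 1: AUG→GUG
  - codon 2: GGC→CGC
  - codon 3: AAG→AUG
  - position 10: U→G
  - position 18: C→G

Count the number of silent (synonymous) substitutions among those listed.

Codon 1: AUG (Met) → GUG (Val) — missense.
Codon 2: GGC (Gly) → CGC (Arg) — missense.
Codon 3: AAG (Lys) → AUG (Met) — missense.
Codon 4: UCG (Ser) → GCG (Ala) — missense.
Codon 6: CGC (Arg) → CGG (Arg) — synonymous.
Synonymous: 1 of 5.

1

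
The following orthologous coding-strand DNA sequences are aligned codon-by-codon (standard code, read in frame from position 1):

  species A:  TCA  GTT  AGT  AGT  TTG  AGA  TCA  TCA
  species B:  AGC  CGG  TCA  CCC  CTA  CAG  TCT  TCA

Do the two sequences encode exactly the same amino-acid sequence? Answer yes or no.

no

Codon 1: TCA Ser / AGC Ser — synonymous.
Codon 2: GTT Val / CGG Arg — nonsynonymous.
Codon 3: AGT Ser / TCA Ser — synonymous.
Codon 4: AGT Ser / CCC Pro — nonsynonymous.
Codon 5: TTG Leu / CTA Leu — synonymous.
Codon 6: AGA Arg / CAG Gln — nonsynonymous.
Codon 7: TCA Ser / TCT Ser — synonymous.
Codon 8: TCA Ser / TCA Ser — identical.
Nonsynonymous differences: 3 → different protein.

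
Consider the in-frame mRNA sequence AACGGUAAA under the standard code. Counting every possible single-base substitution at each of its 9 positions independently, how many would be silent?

Codon 1 (AAC, Asn): 1 synonymous substitution.
Codon 2 (GGU, Gly): 3 synonymous substitutions.
Codon 3 (AAA, Lys): 1 synonymous substitution.
Total: 1 + 3 + 1 = 5.

5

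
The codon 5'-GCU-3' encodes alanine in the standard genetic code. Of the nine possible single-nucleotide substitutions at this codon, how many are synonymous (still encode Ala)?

3

Position 1: none → 0 synonymous.
Position 2: none → 0 synonymous.
Position 3: GCC, GCA, GCG → 3 synonymous.
Total: 0 + 0 + 3 = 3.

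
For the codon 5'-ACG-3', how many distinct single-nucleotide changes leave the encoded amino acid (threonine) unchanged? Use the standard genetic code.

3

Position 1: none → 0 synonymous.
Position 2: none → 0 synonymous.
Position 3: ACT, ACC, ACA → 3 synonymous.
Total: 0 + 0 + 3 = 3.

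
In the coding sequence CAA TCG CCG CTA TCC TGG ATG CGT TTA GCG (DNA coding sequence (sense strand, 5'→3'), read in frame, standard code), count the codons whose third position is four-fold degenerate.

Codon 1 CAA (Gln): third position 2-fold.
Codon 2 TCG (Ser): third position 4-fold.
Codon 3 CCG (Pro): third position 4-fold.
Codon 4 CTA (Leu): third position 4-fold.
Codon 5 TCC (Ser): third position 4-fold.
Codon 6 TGG (Trp): third position 1-fold.
Codon 7 ATG (Met): third position 1-fold.
Codon 8 CGT (Arg): third position 4-fold.
Codon 9 TTA (Leu): third position 2-fold.
Codon 10 GCG (Ala): third position 4-fold.
Four-fold degenerate third positions: 6.

6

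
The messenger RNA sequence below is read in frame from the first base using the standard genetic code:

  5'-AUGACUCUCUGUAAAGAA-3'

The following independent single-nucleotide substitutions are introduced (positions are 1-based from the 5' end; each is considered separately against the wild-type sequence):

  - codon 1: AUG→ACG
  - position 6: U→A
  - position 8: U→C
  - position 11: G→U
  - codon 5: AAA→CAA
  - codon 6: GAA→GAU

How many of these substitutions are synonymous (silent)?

1

Codon 1: AUG (Met) → ACG (Thr) — missense.
Codon 2: ACU (Thr) → ACA (Thr) — synonymous.
Codon 3: CUC (Leu) → CCC (Pro) — missense.
Codon 4: UGU (Cys) → UUU (Phe) — missense.
Codon 5: AAA (Lys) → CAA (Gln) — missense.
Codon 6: GAA (Glu) → GAU (Asp) — missense.
Synonymous: 1 of 6.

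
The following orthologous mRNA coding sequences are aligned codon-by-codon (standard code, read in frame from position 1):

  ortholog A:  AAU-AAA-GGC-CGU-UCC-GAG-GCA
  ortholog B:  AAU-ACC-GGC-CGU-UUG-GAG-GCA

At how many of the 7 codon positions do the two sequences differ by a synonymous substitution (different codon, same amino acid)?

Codon 1: AAU Asn / AAU Asn — identical.
Codon 2: AAA Lys / ACC Thr — nonsynonymous.
Codon 3: GGC Gly / GGC Gly — identical.
Codon 4: CGU Arg / CGU Arg — identical.
Codon 5: UCC Ser / UUG Leu — nonsynonymous.
Codon 6: GAG Glu / GAG Glu — identical.
Codon 7: GCA Ala / GCA Ala — identical.
Synonymous differences: 0.

0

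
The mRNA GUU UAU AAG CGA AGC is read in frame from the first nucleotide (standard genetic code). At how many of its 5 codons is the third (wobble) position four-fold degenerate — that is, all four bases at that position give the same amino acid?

2

Codon 1 GUU (Val): third position 4-fold.
Codon 2 UAU (Tyr): third position 2-fold.
Codon 3 AAG (Lys): third position 2-fold.
Codon 4 CGA (Arg): third position 4-fold.
Codon 5 AGC (Ser): third position 2-fold.
Four-fold degenerate third positions: 2.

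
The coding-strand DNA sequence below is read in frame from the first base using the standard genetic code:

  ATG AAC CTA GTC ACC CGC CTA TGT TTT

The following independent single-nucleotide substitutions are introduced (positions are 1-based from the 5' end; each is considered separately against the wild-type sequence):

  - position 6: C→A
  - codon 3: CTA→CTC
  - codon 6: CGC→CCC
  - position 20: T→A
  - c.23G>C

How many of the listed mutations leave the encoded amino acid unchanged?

1

Codon 2: AAC (Asn) → AAA (Lys) — missense.
Codon 3: CTA (Leu) → CTC (Leu) — synonymous.
Codon 6: CGC (Arg) → CCC (Pro) — missense.
Codon 7: CTA (Leu) → CAA (Gln) — missense.
Codon 8: TGT (Cys) → TCT (Ser) — missense.
Synonymous: 1 of 5.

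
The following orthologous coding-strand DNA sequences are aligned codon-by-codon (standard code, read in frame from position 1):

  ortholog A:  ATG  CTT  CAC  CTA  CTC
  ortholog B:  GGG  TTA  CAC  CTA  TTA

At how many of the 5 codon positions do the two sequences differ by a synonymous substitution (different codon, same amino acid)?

2

Codon 1: ATG Met / GGG Gly — nonsynonymous.
Codon 2: CTT Leu / TTA Leu — synonymous.
Codon 3: CAC His / CAC His — identical.
Codon 4: CTA Leu / CTA Leu — identical.
Codon 5: CTC Leu / TTA Leu — synonymous.
Synonymous differences: 2.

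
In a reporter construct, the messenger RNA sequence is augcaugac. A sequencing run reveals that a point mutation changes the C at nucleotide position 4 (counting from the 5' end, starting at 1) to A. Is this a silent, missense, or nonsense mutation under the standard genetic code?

missense

Position 4 falls in codon 2: CAU → His.
After the substitution the codon is AAU → Asn.
His ≠ Asn, so this is a missense mutation.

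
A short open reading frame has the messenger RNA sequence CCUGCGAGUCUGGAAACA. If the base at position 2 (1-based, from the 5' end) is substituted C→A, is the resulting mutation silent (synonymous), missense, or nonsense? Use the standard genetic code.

Position 2 falls in codon 1: CCU → Pro.
After the substitution the codon is CAU → His.
Pro ≠ His, so this is a missense mutation.

missense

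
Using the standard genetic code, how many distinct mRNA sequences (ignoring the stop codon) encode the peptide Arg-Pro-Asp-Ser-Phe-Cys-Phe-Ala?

Arg: 6 codons.
Pro: 4 codons.
Asp: 2 codons.
Ser: 6 codons.
Phe: 2 codons.
Cys: 2 codons.
Phe: 2 codons.
Ala: 4 codons.
6 × 4 × 2 × 6 × 2 × 2 × 2 × 4 = 9216.

9216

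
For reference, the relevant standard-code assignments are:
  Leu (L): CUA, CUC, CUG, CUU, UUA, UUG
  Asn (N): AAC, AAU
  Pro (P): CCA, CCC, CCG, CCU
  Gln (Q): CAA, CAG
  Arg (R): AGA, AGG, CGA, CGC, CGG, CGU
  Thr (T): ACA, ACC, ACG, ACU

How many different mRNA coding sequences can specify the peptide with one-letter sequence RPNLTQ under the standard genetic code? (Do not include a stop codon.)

Arg: 6 codons.
Pro: 4 codons.
Asn: 2 codons.
Leu: 6 codons.
Thr: 4 codons.
Gln: 2 codons.
6 × 4 × 2 × 6 × 4 × 2 = 2304.

2304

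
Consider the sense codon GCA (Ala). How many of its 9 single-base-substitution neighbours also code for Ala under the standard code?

3

Position 1: none → 0 synonymous.
Position 2: none → 0 synonymous.
Position 3: GCU, GCC, GCG → 3 synonymous.
Total: 0 + 0 + 3 = 3.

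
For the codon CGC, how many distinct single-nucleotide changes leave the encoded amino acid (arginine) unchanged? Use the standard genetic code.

Position 1: none → 0 synonymous.
Position 2: none → 0 synonymous.
Position 3: CGU, CGA, CGG → 3 synonymous.
Total: 0 + 0 + 3 = 3.

3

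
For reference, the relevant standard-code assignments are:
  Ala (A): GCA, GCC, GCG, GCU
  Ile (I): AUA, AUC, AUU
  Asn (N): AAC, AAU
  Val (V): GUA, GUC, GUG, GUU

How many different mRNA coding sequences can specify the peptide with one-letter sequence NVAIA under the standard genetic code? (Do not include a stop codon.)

384

Asn: 2 codons.
Val: 4 codons.
Ala: 4 codons.
Ile: 3 codons.
Ala: 4 codons.
2 × 4 × 4 × 3 × 4 = 384.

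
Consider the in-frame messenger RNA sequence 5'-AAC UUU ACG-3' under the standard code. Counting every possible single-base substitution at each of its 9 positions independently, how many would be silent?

5

Codon 1 (AAC, Asn): 1 synonymous substitution.
Codon 2 (UUU, Phe): 1 synonymous substitution.
Codon 3 (ACG, Thr): 3 synonymous substitutions.
Total: 1 + 1 + 3 = 5.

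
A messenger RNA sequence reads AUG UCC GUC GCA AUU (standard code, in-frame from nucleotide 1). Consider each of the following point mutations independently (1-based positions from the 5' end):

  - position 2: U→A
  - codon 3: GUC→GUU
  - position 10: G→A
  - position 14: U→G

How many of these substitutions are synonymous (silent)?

Codon 1: AUG (Met) → AAG (Lys) — missense.
Codon 3: GUC (Val) → GUU (Val) — synonymous.
Codon 4: GCA (Ala) → ACA (Thr) — missense.
Codon 5: AUU (Ile) → AGU (Ser) — missense.
Synonymous: 1 of 4.

1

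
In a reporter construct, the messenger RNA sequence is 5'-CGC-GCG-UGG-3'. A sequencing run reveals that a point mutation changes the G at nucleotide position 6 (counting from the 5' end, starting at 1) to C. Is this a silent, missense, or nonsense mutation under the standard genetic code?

Position 6 falls in codon 2: GCG → Ala.
After the substitution the codon is GCC → Ala.
Both encode Ala, so the change is synonymous.

silent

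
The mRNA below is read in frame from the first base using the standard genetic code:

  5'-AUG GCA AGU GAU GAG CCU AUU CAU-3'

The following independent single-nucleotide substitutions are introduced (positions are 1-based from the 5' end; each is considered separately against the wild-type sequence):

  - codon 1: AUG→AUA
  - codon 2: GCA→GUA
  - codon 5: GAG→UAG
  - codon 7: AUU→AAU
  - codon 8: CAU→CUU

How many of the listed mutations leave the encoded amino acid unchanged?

Codon 1: AUG (Met) → AUA (Ile) — missense.
Codon 2: GCA (Ala) → GUA (Val) — missense.
Codon 5: GAG (Glu) → UAG (Stop) — nonsense.
Codon 7: AUU (Ile) → AAU (Asn) — missense.
Codon 8: CAU (His) → CUU (Leu) — missense.
Synonymous: 0 of 5.

0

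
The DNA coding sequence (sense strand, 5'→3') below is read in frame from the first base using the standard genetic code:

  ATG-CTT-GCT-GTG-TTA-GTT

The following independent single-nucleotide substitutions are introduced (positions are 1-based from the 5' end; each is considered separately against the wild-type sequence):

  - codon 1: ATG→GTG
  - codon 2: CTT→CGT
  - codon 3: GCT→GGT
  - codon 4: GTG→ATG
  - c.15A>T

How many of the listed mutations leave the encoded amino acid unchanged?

Codon 1: ATG (Met) → GTG (Val) — missense.
Codon 2: CTT (Leu) → CGT (Arg) — missense.
Codon 3: GCT (Ala) → GGT (Gly) — missense.
Codon 4: GTG (Val) → ATG (Met) — missense.
Codon 5: TTA (Leu) → TTT (Phe) — missense.
Synonymous: 0 of 5.

0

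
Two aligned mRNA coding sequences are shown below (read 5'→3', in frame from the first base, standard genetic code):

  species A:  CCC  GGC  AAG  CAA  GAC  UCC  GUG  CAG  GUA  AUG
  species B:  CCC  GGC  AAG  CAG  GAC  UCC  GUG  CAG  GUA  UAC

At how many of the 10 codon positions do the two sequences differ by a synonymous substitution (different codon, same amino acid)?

1

Codon 1: CCC Pro / CCC Pro — identical.
Codon 2: GGC Gly / GGC Gly — identical.
Codon 3: AAG Lys / AAG Lys — identical.
Codon 4: CAA Gln / CAG Gln — synonymous.
Codon 5: GAC Asp / GAC Asp — identical.
Codon 6: UCC Ser / UCC Ser — identical.
Codon 7: GUG Val / GUG Val — identical.
Codon 8: CAG Gln / CAG Gln — identical.
Codon 9: GUA Val / GUA Val — identical.
Codon 10: AUG Met / UAC Tyr — nonsynonymous.
Synonymous differences: 1.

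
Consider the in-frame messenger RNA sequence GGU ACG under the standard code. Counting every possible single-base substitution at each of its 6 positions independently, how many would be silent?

6

Codon 1 (GGU, Gly): 3 synonymous substitutions.
Codon 2 (ACG, Thr): 3 synonymous substitutions.
Total: 3 + 3 = 6.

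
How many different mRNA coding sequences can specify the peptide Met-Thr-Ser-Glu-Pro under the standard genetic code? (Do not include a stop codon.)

Met: 1 codon.
Thr: 4 codons.
Ser: 6 codons.
Glu: 2 codons.
Pro: 4 codons.
1 × 4 × 6 × 2 × 4 = 192.

192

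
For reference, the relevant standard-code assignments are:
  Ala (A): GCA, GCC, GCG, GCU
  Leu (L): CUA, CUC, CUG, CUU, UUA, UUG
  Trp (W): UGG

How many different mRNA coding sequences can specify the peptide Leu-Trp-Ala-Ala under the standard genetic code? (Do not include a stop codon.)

Leu: 6 codons.
Trp: 1 codon.
Ala: 4 codons.
Ala: 4 codons.
6 × 1 × 4 × 4 = 96.

96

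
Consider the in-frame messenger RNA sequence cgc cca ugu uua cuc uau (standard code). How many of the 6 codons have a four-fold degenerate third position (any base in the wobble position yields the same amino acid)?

3

Codon 1 CGC (Arg): third position 4-fold.
Codon 2 CCA (Pro): third position 4-fold.
Codon 3 UGU (Cys): third position 2-fold.
Codon 4 UUA (Leu): third position 2-fold.
Codon 5 CUC (Leu): third position 4-fold.
Codon 6 UAU (Tyr): third position 2-fold.
Four-fold degenerate third positions: 3.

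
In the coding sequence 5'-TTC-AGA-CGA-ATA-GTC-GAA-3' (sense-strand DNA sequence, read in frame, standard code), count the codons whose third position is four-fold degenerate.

2

Codon 1 TTC (Phe): third position 2-fold.
Codon 2 AGA (Arg): third position 2-fold.
Codon 3 CGA (Arg): third position 4-fold.
Codon 4 ATA (Ile): third position 3-fold.
Codon 5 GTC (Val): third position 4-fold.
Codon 6 GAA (Glu): third position 2-fold.
Four-fold degenerate third positions: 2.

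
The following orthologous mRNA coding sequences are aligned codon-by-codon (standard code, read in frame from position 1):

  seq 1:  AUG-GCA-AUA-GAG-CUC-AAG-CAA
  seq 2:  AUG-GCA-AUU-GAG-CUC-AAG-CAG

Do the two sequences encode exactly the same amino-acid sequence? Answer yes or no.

Codon 1: AUG Met / AUG Met — identical.
Codon 2: GCA Ala / GCA Ala — identical.
Codon 3: AUA Ile / AUU Ile — synonymous.
Codon 4: GAG Glu / GAG Glu — identical.
Codon 5: CUC Leu / CUC Leu — identical.
Codon 6: AAG Lys / AAG Lys — identical.
Codon 7: CAA Gln / CAG Gln — synonymous.
Nonsynonymous differences: 0 → same protein.

yes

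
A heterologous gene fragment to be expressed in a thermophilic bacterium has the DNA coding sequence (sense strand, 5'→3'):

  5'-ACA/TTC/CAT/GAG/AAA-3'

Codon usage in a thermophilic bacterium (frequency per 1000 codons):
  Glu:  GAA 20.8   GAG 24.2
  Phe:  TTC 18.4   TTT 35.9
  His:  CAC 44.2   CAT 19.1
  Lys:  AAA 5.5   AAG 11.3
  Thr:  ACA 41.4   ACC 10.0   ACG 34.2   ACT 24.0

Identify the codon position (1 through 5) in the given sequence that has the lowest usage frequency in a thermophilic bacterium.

5

Codon 1 ACA (Thr): 41.4 per 1000.
Codon 2 TTC (Phe): 18.4 per 1000.
Codon 3 CAT (His): 19.1 per 1000.
Codon 4 GAG (Glu): 24.2 per 1000.
Codon 5 AAA (Lys): 5.5 per 1000.
Lowest frequency is 5.5 at codon 5.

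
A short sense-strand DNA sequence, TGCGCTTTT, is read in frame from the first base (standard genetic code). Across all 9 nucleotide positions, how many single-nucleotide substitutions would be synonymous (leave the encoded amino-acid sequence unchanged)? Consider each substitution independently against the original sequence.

Codon 1 (TGC, Cys): 1 synonymous substitution.
Codon 2 (GCT, Ala): 3 synonymous substitutions.
Codon 3 (TTT, Phe): 1 synonymous substitution.
Total: 1 + 3 + 1 = 5.

5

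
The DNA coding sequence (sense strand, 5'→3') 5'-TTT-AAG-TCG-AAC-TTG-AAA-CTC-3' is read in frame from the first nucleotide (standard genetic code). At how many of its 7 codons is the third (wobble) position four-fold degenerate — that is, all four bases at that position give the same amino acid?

Codon 1 TTT (Phe): third position 2-fold.
Codon 2 AAG (Lys): third position 2-fold.
Codon 3 TCG (Ser): third position 4-fold.
Codon 4 AAC (Asn): third position 2-fold.
Codon 5 TTG (Leu): third position 2-fold.
Codon 6 AAA (Lys): third position 2-fold.
Codon 7 CTC (Leu): third position 4-fold.
Four-fold degenerate third positions: 2.

2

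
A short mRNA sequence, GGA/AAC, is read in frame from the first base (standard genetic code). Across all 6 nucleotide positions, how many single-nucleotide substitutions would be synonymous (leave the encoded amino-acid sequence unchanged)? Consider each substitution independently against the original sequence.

Codon 1 (GGA, Gly): 3 synonymous substitutions.
Codon 2 (AAC, Asn): 1 synonymous substitution.
Total: 3 + 1 = 4.

4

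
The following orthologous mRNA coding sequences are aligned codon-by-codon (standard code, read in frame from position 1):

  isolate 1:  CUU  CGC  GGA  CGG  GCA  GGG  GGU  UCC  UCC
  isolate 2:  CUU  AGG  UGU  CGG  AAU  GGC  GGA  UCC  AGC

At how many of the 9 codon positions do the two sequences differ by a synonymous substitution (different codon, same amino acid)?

Codon 1: CUU Leu / CUU Leu — identical.
Codon 2: CGC Arg / AGG Arg — synonymous.
Codon 3: GGA Gly / UGU Cys — nonsynonymous.
Codon 4: CGG Arg / CGG Arg — identical.
Codon 5: GCA Ala / AAU Asn — nonsynonymous.
Codon 6: GGG Gly / GGC Gly — synonymous.
Codon 7: GGU Gly / GGA Gly — synonymous.
Codon 8: UCC Ser / UCC Ser — identical.
Codon 9: UCC Ser / AGC Ser — synonymous.
Synonymous differences: 4.

4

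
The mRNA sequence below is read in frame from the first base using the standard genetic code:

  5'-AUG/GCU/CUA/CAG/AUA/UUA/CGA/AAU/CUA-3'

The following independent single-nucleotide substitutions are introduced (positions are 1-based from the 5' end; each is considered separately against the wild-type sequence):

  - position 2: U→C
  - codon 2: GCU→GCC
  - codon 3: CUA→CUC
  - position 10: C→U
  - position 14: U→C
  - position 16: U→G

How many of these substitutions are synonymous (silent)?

Codon 1: AUG (Met) → ACG (Thr) — missense.
Codon 2: GCU (Ala) → GCC (Ala) — synonymous.
Codon 3: CUA (Leu) → CUC (Leu) — synonymous.
Codon 4: CAG (Gln) → UAG (Stop) — nonsense.
Codon 5: AUA (Ile) → ACA (Thr) — missense.
Codon 6: UUA (Leu) → GUA (Val) — missense.
Synonymous: 2 of 6.

2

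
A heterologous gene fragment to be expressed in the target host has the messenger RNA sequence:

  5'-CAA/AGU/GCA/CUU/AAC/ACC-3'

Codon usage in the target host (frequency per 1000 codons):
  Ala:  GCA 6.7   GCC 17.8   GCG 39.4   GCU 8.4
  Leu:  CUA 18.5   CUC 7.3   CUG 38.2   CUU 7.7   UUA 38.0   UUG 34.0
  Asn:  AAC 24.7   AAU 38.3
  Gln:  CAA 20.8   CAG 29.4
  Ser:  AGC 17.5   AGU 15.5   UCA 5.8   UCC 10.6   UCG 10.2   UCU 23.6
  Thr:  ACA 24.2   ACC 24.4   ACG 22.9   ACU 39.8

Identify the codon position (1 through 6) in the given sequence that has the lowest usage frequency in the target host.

3

Codon 1 CAA (Gln): 20.8 per 1000.
Codon 2 AGU (Ser): 15.5 per 1000.
Codon 3 GCA (Ala): 6.7 per 1000.
Codon 4 CUU (Leu): 7.7 per 1000.
Codon 5 AAC (Asn): 24.7 per 1000.
Codon 6 ACC (Thr): 24.4 per 1000.
Lowest frequency is 6.7 at codon 3.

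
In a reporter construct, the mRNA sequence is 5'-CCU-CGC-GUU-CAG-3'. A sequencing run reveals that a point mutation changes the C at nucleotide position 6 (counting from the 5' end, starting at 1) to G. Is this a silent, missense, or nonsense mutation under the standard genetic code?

silent

Position 6 falls in codon 2: CGC → Arg.
After the substitution the codon is CGG → Arg.
Both encode Arg, so the change is synonymous.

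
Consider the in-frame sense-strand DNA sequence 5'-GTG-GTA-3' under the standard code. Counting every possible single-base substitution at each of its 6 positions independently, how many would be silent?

Codon 1 (GTG, Val): 3 synonymous substitutions.
Codon 2 (GTA, Val): 3 synonymous substitutions.
Total: 3 + 3 = 6.

6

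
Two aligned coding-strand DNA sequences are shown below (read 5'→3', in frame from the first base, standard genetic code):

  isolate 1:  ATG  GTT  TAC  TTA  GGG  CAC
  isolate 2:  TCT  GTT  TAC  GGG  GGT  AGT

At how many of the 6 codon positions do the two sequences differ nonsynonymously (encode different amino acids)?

3

Codon 1: ATG Met / TCT Ser — nonsynonymous.
Codon 2: GTT Val / GTT Val — identical.
Codon 3: TAC Tyr / TAC Tyr — identical.
Codon 4: TTA Leu / GGG Gly — nonsynonymous.
Codon 5: GGG Gly / GGT Gly — synonymous.
Codon 6: CAC His / AGT Ser — nonsynonymous.
Nonsynonymous differences: 3.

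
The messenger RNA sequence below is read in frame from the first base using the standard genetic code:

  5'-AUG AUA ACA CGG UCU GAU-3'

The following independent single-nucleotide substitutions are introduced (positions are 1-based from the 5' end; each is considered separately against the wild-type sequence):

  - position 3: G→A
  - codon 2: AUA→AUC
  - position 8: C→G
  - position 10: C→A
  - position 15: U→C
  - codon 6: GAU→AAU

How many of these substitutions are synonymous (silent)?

3

Codon 1: AUG (Met) → AUA (Ile) — missense.
Codon 2: AUA (Ile) → AUC (Ile) — synonymous.
Codon 3: ACA (Thr) → AGA (Arg) — missense.
Codon 4: CGG (Arg) → AGG (Arg) — synonymous.
Codon 5: UCU (Ser) → UCC (Ser) — synonymous.
Codon 6: GAU (Asp) → AAU (Asn) — missense.
Synonymous: 3 of 6.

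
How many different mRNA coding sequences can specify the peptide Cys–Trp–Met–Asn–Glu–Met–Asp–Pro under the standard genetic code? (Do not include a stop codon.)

Cys: 2 codons.
Trp: 1 codon.
Met: 1 codon.
Asn: 2 codons.
Glu: 2 codons.
Met: 1 codon.
Asp: 2 codons.
Pro: 4 codons.
2 × 1 × 1 × 2 × 2 × 1 × 2 × 4 = 64.

64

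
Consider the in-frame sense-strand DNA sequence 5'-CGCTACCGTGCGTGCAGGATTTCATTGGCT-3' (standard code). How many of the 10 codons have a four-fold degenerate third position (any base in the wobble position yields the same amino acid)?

5

Codon 1 CGC (Arg): third position 4-fold.
Codon 2 TAC (Tyr): third position 2-fold.
Codon 3 CGT (Arg): third position 4-fold.
Codon 4 GCG (Ala): third position 4-fold.
Codon 5 TGC (Cys): third position 2-fold.
Codon 6 AGG (Arg): third position 2-fold.
Codon 7 ATT (Ile): third position 3-fold.
Codon 8 TCA (Ser): third position 4-fold.
Codon 9 TTG (Leu): third position 2-fold.
Codon 10 GCT (Ala): third position 4-fold.
Four-fold degenerate third positions: 5.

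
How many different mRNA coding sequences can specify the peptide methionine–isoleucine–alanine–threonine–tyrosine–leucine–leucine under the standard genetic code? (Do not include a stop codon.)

3456

Met: 1 codon.
Ile: 3 codons.
Ala: 4 codons.
Thr: 4 codons.
Tyr: 2 codons.
Leu: 6 codons.
Leu: 6 codons.
1 × 3 × 4 × 4 × 2 × 6 × 6 = 3456.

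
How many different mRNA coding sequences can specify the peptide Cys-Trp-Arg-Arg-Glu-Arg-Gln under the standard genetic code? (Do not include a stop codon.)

1728

Cys: 2 codons.
Trp: 1 codon.
Arg: 6 codons.
Arg: 6 codons.
Glu: 2 codons.
Arg: 6 codons.
Gln: 2 codons.
2 × 1 × 6 × 6 × 2 × 6 × 2 = 1728.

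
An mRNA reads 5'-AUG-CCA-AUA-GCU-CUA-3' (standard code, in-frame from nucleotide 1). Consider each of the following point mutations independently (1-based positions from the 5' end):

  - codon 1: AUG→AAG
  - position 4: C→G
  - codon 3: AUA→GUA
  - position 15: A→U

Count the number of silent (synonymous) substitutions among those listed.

1

Codon 1: AUG (Met) → AAG (Lys) — missense.
Codon 2: CCA (Pro) → GCA (Ala) — missense.
Codon 3: AUA (Ile) → GUA (Val) — missense.
Codon 5: CUA (Leu) → CUU (Leu) — synonymous.
Synonymous: 1 of 4.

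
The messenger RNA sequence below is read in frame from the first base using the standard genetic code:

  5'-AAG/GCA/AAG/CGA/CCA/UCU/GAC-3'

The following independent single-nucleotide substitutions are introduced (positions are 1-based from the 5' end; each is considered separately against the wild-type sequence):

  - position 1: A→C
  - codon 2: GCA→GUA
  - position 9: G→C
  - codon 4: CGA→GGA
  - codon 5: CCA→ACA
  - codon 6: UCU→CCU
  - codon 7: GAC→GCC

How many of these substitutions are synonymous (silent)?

0

Codon 1: AAG (Lys) → CAG (Gln) — missense.
Codon 2: GCA (Ala) → GUA (Val) — missense.
Codon 3: AAG (Lys) → AAC (Asn) — missense.
Codon 4: CGA (Arg) → GGA (Gly) — missense.
Codon 5: CCA (Pro) → ACA (Thr) — missense.
Codon 6: UCU (Ser) → CCU (Pro) — missense.
Codon 7: GAC (Asp) → GCC (Ala) — missense.
Synonymous: 0 of 7.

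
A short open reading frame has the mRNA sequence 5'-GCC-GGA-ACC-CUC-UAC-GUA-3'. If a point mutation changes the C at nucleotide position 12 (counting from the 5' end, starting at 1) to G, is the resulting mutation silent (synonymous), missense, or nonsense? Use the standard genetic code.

silent

Position 12 falls in codon 4: CUC → Leu.
After the substitution the codon is CUG → Leu.
Both encode Leu, so the change is synonymous.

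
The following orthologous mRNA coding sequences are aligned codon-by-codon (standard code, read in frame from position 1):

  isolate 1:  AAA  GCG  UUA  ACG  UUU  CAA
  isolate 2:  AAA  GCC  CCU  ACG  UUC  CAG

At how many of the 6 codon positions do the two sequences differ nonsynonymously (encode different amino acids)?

Codon 1: AAA Lys / AAA Lys — identical.
Codon 2: GCG Ala / GCC Ala — synonymous.
Codon 3: UUA Leu / CCU Pro — nonsynonymous.
Codon 4: ACG Thr / ACG Thr — identical.
Codon 5: UUU Phe / UUC Phe — synonymous.
Codon 6: CAA Gln / CAG Gln — synonymous.
Nonsynonymous differences: 1.

1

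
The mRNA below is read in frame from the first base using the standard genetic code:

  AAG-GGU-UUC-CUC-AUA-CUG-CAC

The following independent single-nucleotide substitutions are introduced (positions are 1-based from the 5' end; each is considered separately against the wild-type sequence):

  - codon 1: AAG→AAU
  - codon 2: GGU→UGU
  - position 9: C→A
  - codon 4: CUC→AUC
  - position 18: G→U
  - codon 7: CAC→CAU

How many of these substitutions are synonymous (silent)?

2

Codon 1: AAG (Lys) → AAU (Asn) — missense.
Codon 2: GGU (Gly) → UGU (Cys) — missense.
Codon 3: UUC (Phe) → UUA (Leu) — missense.
Codon 4: CUC (Leu) → AUC (Ile) — missense.
Codon 6: CUG (Leu) → CUU (Leu) — synonymous.
Codon 7: CAC (His) → CAU (His) — synonymous.
Synonymous: 2 of 6.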